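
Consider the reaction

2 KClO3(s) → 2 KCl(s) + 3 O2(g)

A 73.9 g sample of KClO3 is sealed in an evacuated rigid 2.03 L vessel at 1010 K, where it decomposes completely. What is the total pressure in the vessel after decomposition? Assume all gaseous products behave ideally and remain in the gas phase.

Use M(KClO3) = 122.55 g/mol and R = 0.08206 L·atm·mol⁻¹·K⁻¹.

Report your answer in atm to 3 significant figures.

36.9 atm

n(KClO3) = 73.9 / 122.55 = 0.6030 mol
n(gas produced) = (3/2) × 0.6030 = 0.9045 mol
P = nRT/V = 0.9045 × 0.08206 × 1010 / 2.03 = 36.93 atm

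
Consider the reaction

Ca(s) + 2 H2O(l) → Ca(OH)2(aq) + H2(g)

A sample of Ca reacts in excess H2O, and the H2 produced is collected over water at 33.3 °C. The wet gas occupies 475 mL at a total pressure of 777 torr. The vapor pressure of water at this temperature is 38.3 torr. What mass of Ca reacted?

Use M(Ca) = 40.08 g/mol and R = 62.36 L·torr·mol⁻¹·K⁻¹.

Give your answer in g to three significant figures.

P(H2) = 777 − 38.3 = 738.7 torr
n(H2) = PV/RT = (738.7 × 0.4750) / (62.36 × 306.45) = 0.01836 mol
n(Ca) = (1/1) × 0.01836 = 0.01836 mol
m(Ca) = 0.01836 × 40.08 = 0.7359 g

0.736 g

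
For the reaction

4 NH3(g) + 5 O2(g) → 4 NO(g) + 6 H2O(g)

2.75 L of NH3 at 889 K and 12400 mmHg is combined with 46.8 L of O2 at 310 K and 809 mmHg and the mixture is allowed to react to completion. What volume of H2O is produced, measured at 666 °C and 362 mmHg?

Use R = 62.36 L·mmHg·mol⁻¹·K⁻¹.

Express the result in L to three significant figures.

149 L

n(NH3) = PV/RT = (12400 × 2.75) / (62.36 × 889) = 0.6151 mol
n(O2) = PV/RT = (809 × 46.8) / (62.36 × 310) = 1.959 mol
For 0.6151 mol NH3, stoichiometry requires (5/4) × 0.6151 = 0.7689 mol O2; 1.959 mol is available, so NH3 is limiting.
n(H2O) = (6/4) × 0.6151 = 0.9226 mol
V(H2O) = nRT/P = 0.9226 × 62.36 × 939.15 / 362 = 149.3 L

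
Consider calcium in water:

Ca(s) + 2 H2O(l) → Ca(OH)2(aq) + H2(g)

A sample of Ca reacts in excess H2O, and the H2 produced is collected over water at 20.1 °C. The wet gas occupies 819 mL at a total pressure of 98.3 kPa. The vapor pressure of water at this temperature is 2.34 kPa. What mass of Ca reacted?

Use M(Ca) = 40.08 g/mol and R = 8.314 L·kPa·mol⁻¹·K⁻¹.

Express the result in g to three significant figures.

P(H2) = 98.3 − 2.34 = 95.96 kPa
n(H2) = PV/RT = (95.96 × 0.8190) / (8.314 × 293.25) = 0.03223 mol
n(Ca) = (1/1) × 0.03223 = 0.03223 mol
m(Ca) = 0.03223 × 40.08 = 1.292 g

1.29 g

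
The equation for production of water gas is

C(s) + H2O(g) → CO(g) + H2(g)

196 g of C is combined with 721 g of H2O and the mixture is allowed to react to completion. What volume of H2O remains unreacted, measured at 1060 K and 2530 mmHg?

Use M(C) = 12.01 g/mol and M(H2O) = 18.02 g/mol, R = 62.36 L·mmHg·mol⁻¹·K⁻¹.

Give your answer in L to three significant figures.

619 L

n(C) = 196 / 12.01 = 16.32 mol
n(H2O) = 721 / 18.02 = 40.01 mol
For 16.32 mol C, stoichiometry requires (1/1) × 16.32 = 16.32 mol H2O; 40.01 mol is available, so C is limiting.
n(H2O) consumed = (1/1) × 16.32 = 16.32 mol; remaining = 40.01 − 16.32 = 23.69 mol
V(H2O) = nRT/P = 23.69 × 62.36 × 1060 / 2530 = 619.0 L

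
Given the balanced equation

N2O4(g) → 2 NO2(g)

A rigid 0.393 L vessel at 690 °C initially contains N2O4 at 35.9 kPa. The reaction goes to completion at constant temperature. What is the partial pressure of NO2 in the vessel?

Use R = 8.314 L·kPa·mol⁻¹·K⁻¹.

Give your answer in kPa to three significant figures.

n(N2O4)₀ = PV/RT = (35.9 × 0.393) / (8.314 × 963.15) = 0.001762 mol
n(NO2) = (2/1) × 0.001762 = 0.003524 mol
P(NO2) = nRT/V = 0.003524 × 8.314 × 963.15 / 0.393 = 71.80 kPa

71.8 kPa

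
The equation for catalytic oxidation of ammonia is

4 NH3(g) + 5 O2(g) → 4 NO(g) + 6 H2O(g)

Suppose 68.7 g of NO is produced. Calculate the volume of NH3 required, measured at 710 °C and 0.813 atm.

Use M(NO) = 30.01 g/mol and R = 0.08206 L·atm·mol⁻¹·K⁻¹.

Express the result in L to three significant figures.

227 L

n(NO) = 68.70 / 30.01 = 2.289 mol
n(NH3) = (4/4) × 2.289 = 2.289 mol
V = nRT/P = 2.289 × 0.08206 × 983.15 / 0.813 = 227.1 L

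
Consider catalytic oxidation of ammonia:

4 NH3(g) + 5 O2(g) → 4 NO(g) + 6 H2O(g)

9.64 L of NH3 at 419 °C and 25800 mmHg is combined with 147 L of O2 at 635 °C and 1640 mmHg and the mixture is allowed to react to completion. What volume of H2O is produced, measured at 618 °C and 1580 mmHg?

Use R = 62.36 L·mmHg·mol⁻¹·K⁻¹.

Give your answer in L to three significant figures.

n(NH3) = PV/RT = (25800 × 9.64) / (62.36 × 692.15) = 5.762 mol
n(O2) = PV/RT = (1640 × 147) / (62.36 × 908.15) = 4.257 mol
For 5.762 mol NH3, stoichiometry requires (5/4) × 5.762 = 7.202 mol O2; 4.257 mol is available, so O2 is limiting.
n(H2O) = (6/5) × 4.257 = 5.108 mol
V(H2O) = nRT/P = 5.108 × 62.36 × 891.15 / 1580 = 179.7 L

180 L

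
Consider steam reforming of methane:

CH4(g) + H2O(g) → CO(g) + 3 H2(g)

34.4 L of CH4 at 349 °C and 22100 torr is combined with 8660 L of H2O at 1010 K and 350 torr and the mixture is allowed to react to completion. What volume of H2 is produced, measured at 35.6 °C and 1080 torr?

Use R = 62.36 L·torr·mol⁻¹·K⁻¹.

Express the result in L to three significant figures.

n(CH4) = PV/RT = (22100 × 34.4) / (62.36 × 622.15) = 19.60 mol
n(H2O) = PV/RT = (350 × 8660) / (62.36 × 1010) = 48.12 mol
For 19.60 mol CH4, stoichiometry requires (1/1) × 19.60 = 19.60 mol H2O; 48.12 mol is available, so CH4 is limiting.
n(H2) = (3/1) × 19.60 = 58.80 mol
V(H2) = nRT/P = 58.80 × 62.36 × 308.75 / 1080 = 1048 L

1050 L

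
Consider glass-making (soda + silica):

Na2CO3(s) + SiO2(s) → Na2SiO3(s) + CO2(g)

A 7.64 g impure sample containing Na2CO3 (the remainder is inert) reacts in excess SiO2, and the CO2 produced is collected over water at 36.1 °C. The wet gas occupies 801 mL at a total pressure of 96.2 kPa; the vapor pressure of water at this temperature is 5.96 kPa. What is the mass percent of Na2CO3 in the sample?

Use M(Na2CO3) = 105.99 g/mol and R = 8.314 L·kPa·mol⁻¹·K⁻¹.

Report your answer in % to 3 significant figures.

39.0 %

P(CO2) = 96.2 − 5.96 = 90.24 kPa
n(CO2) = PV/RT = (90.24 × 0.8010) / (8.314 × 309.25) = 0.02811 mol
n(Na2CO3) = (1/1) × 0.02811 = 0.02811 mol
m(Na2CO3) = 0.02811 × 105.99 = 2.979 g
%Na2CO3 = 2.979 / 7.64 × 100 = 38.99%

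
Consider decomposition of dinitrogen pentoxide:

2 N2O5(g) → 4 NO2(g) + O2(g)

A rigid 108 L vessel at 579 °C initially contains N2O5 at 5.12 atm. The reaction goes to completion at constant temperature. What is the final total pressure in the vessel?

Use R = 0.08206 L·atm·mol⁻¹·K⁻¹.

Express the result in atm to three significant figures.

12.8 atm

At constant T and V, P ∝ n(gas): 2 mol gas → 5 mol gas.
P_final = (5/2) × 5.12 = 12.80 atm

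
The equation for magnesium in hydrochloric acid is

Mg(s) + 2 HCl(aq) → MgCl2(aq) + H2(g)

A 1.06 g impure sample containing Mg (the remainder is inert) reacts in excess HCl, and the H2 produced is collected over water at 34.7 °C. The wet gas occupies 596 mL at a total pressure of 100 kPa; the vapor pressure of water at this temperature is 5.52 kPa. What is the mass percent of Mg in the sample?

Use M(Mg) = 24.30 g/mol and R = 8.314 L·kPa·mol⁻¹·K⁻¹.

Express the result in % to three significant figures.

50.4 %

P(H2) = 100 − 5.52 = 94.48 kPa
n(H2) = PV/RT = (94.48 × 0.5960) / (8.314 × 307.85) = 0.02200 mol
n(Mg) = (1/1) × 0.02200 = 0.02200 mol
m(Mg) = 0.02200 × 24.30 = 0.5346 g
%Mg = 0.5346 / 1.06 × 100 = 50.43%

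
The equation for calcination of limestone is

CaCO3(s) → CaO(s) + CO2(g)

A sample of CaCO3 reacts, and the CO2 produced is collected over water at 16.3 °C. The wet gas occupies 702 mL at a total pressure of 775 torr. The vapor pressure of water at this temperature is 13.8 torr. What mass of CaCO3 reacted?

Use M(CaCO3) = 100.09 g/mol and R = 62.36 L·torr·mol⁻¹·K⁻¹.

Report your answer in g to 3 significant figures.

P(CO2) = 775 − 13.8 = 761.2 torr
n(CO2) = PV/RT = (761.2 × 0.7020) / (62.36 × 289.45) = 0.02960 mol
n(CaCO3) = (1/1) × 0.02960 = 0.02960 mol
m(CaCO3) = 0.02960 × 100.09 = 2.963 g

2.96 g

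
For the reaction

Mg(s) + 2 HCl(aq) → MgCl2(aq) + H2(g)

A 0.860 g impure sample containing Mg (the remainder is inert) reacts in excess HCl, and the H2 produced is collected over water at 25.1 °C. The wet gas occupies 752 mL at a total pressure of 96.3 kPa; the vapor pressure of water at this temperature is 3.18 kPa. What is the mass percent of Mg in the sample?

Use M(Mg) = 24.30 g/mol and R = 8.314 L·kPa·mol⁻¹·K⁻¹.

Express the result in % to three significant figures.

P(H2) = 96.3 − 3.18 = 93.12 kPa
n(H2) = PV/RT = (93.12 × 0.7520) / (8.314 × 298.25) = 0.02824 mol
n(Mg) = (1/1) × 0.02824 = 0.02824 mol
m(Mg) = 0.02824 × 24.30 = 0.6862 g
%Mg = 0.6862 / 0.860 × 100 = 79.79%

79.8 %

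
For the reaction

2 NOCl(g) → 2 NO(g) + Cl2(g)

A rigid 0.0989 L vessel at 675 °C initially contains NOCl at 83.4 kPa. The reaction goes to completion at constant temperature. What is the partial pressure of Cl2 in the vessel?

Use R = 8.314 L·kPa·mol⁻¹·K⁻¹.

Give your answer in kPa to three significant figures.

41.7 kPa

n(NOCl)₀ = PV/RT = (83.4 × 0.0989) / (8.314 × 948.15) = 0.001046 mol
n(Cl2) = (1/2) × 0.001046 = 0.0005230 mol
P(Cl2) = nRT/V = 0.0005230 × 8.314 × 948.15 / 0.0989 = 41.69 kPa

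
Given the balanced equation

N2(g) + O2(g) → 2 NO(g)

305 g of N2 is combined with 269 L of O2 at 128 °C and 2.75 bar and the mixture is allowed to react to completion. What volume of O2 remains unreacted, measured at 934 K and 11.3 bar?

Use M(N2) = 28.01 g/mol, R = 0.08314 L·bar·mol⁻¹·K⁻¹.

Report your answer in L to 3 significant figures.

77.6 L

n(N2) = 305 / 28.01 = 10.89 mol
n(O2) = PV/RT = (2.75 × 269) / (0.08314 × 401.15) = 22.18 mol
For 10.89 mol N2, stoichiometry requires (1/1) × 10.89 = 10.89 mol O2; 22.18 mol is available, so N2 is limiting.
n(O2) consumed = (1/1) × 10.89 = 10.89 mol; remaining = 22.18 − 10.89 = 11.29 mol
V(O2) = nRT/P = 11.29 × 0.08314 × 934 / 11.3 = 77.58 L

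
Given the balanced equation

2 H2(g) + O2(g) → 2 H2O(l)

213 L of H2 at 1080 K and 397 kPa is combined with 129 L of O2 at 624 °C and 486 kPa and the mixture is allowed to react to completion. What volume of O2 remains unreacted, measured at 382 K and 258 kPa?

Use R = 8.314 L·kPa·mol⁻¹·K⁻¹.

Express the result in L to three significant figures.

45.5 L

n(H2) = PV/RT = (397 × 213) / (8.314 × 1080) = 9.418 mol
n(O2) = PV/RT = (486 × 129) / (8.314 × 897.15) = 8.405 mol
For 9.418 mol H2, stoichiometry requires (1/2) × 9.418 = 4.709 mol O2; 8.405 mol is available, so H2 is limiting.
n(O2) consumed = (1/2) × 9.418 = 4.709 mol; remaining = 8.405 − 4.709 = 3.696 mol
V(O2) = nRT/P = 3.696 × 8.314 × 382 / 258 = 45.50 L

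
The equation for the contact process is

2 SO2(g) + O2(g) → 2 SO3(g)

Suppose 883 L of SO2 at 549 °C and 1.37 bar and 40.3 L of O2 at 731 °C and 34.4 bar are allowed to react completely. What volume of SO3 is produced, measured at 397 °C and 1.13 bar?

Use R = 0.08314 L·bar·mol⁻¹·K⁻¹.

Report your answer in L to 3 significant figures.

873 L

n(SO2) = PV/RT = (1.37 × 883) / (0.08314 × 822.15) = 17.70 mol
n(O2) = PV/RT = (34.4 × 40.3) / (0.08314 × 1004.15) = 16.61 mol
For 17.70 mol SO2, stoichiometry requires (1/2) × 17.70 = 8.850 mol O2; 16.61 mol is available, so SO2 is limiting.
n(SO3) = (2/2) × 17.70 = 17.70 mol
V(SO3) = nRT/P = 17.70 × 0.08314 × 670.15 / 1.13 = 872.7 L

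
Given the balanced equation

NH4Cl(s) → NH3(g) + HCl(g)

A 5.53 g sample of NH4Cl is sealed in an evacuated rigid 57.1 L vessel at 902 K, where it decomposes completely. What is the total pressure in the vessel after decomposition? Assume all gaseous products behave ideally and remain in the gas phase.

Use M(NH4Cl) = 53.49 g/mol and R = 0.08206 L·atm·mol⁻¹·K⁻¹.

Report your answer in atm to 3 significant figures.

0.268 atm

n(NH4Cl) = 5.53 / 53.49 = 0.1034 mol
n(gas produced) = (2/1) × 0.1034 = 0.2068 mol
P = nRT/V = 0.2068 × 0.08206 × 902 / 57.1 = 0.2681 atm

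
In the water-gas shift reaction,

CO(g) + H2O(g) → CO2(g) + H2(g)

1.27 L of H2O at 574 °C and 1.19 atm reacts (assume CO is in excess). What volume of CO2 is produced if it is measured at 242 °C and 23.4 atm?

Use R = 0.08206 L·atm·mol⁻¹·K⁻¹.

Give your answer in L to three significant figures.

0.0393 L

n(H2O) = PV/RT = (1.19 × 1.27) / (0.08206 × 847.15) = 0.02174 mol
n(CO2) = (1/1) × 0.02174 = 0.02174 mol
V = nRT/P = 0.02174 × 0.08206 × 515.15 / 23.4 = 0.03927 L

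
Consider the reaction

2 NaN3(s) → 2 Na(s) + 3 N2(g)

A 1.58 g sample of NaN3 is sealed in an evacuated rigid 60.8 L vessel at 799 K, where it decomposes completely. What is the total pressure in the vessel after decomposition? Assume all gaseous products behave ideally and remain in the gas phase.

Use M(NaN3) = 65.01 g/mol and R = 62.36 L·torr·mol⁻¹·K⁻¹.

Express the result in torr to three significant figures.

n(NaN3) = 1.58 / 65.01 = 0.02430 mol
n(gas produced) = (3/2) × 0.02430 = 0.03645 mol
P = nRT/V = 0.03645 × 62.36 × 799 / 60.8 = 29.87 torr

29.9 torr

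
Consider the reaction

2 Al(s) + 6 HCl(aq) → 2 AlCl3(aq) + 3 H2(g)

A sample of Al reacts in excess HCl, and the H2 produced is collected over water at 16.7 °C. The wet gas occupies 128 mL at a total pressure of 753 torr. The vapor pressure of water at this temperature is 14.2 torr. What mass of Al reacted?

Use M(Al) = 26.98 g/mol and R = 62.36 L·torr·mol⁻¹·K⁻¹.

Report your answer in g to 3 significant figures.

P(H2) = 753 − 14.2 = 738.8 torr
n(H2) = PV/RT = (738.8 × 0.1280) / (62.36 × 289.85) = 0.005232 mol
n(Al) = (2/3) × 0.005232 = 0.003488 mol
m(Al) = 0.003488 × 26.98 = 0.09411 g

0.0941 g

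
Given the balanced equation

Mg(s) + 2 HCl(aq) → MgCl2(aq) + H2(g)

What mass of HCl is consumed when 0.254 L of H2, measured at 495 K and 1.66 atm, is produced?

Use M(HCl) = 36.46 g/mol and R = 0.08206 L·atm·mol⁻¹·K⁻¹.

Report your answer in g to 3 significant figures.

n(H2) = PV/RT = (1.66 × 0.254) / (0.08206 × 495) = 0.01038 mol
n(HCl) = (2/1) × 0.01038 = 0.02076 mol
m(HCl) = 0.02076 × 36.46 = 0.7569 g

0.757 g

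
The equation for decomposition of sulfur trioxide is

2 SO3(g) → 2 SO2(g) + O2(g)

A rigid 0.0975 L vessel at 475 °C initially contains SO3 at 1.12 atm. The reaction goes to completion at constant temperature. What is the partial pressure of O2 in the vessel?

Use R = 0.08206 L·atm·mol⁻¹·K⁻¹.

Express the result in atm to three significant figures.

n(SO3)₀ = PV/RT = (1.12 × 0.0975) / (0.08206 × 748.15) = 0.001779 mol
n(O2) = (1/2) × 0.001779 = 0.0008895 mol
P(O2) = nRT/V = 0.0008895 × 0.08206 × 748.15 / 0.0975 = 0.5601 atm

0.560 atm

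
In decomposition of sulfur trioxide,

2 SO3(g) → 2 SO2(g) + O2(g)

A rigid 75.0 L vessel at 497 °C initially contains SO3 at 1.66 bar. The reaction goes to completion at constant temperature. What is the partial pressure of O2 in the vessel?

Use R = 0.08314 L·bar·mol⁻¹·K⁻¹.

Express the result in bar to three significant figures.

n(SO3)₀ = PV/RT = (1.66 × 75.0) / (0.08314 × 770.15) = 1.944 mol
n(O2) = (1/2) × 1.944 = 0.9720 mol
P(O2) = nRT/V = 0.9720 × 0.08314 × 770.15 / 75.0 = 0.8298 bar

0.830 bar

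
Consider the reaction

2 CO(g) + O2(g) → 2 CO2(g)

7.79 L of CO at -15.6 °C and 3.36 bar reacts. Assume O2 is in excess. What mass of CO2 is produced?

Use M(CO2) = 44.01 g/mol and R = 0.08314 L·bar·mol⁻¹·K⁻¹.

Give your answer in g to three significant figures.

n(CO) = PV/RT = (3.36 × 7.79) / (0.08314 × 257.55) = 1.222 mol
n(CO2) = (2/2) × 1.222 = 1.222 mol
m(CO2) = 1.222 × 44.01 = 53.78 g

53.8 g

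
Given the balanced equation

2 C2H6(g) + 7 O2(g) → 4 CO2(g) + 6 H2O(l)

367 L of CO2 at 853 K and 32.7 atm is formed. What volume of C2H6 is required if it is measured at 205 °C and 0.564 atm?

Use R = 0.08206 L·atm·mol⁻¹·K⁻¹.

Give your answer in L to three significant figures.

n(CO2) = PV/RT = (32.7 × 367) / (0.08206 × 853) = 171.4 mol
n(C2H6) = (2/4) × 171.4 = 85.70 mol
V = nRT/P = 85.70 × 0.08206 × 478.15 / 0.564 = 5962 L

5960 L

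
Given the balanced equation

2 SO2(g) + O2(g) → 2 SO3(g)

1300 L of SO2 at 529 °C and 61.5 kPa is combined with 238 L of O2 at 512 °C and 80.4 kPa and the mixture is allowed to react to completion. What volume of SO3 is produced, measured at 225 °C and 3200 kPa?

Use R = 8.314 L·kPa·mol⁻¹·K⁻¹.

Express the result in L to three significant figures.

7.59 L

n(SO2) = PV/RT = (61.5 × 1300) / (8.314 × 802.15) = 11.99 mol
n(O2) = PV/RT = (80.4 × 238) / (8.314 × 785.15) = 2.931 mol
For 11.99 mol SO2, stoichiometry requires (1/2) × 11.99 = 5.995 mol O2; 2.931 mol is available, so O2 is limiting.
n(SO3) = (2/1) × 2.931 = 5.862 mol
V(SO3) = nRT/P = 5.862 × 8.314 × 498.15 / 3200 = 7.587 L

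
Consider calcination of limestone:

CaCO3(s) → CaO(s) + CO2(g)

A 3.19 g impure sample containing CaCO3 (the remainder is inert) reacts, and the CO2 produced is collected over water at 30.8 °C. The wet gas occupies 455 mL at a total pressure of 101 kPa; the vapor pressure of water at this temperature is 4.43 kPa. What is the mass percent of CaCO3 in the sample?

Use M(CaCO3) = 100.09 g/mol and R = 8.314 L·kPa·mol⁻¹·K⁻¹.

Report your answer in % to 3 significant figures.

54.6 %

P(CO2) = 101 − 4.43 = 96.57 kPa
n(CO2) = PV/RT = (96.57 × 0.4550) / (8.314 × 303.95) = 0.01739 mol
n(CaCO3) = (1/1) × 0.01739 = 0.01739 mol
m(CaCO3) = 0.01739 × 100.09 = 1.741 g
%CaCO3 = 1.741 / 3.19 × 100 = 54.58%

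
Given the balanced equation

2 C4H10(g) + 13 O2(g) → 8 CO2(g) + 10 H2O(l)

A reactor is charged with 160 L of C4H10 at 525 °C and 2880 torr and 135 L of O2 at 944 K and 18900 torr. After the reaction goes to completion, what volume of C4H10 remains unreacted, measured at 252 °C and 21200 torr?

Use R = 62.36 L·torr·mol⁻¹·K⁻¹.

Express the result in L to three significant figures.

n(C4H10) = PV/RT = (2880 × 160) / (62.36 × 798.15) = 9.258 mol
n(O2) = PV/RT = (18900 × 135) / (62.36 × 944) = 43.34 mol
For 9.258 mol C4H10, stoichiometry requires (13/2) × 9.258 = 60.18 mol O2; 43.34 mol is available, so O2 is limiting.
n(C4H10) consumed = (2/13) × 43.34 = 6.668 mol; remaining = 9.258 − 6.668 = 2.590 mol
V(C4H10) = nRT/P = 2.590 × 62.36 × 525.15 / 21200 = 4.001 L

4.00 L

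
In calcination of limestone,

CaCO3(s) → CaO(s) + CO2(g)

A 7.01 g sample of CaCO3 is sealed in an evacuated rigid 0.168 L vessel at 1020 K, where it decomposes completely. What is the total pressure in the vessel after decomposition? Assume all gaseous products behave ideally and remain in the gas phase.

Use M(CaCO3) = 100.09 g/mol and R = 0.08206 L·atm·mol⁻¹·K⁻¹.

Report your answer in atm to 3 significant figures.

n(CaCO3) = 7.01 / 100.09 = 0.07004 mol
n(gas produced) = (1/1) × 0.07004 = 0.07004 mol
P = nRT/V = 0.07004 × 0.08206 × 1020 / 0.168 = 34.90 atm

34.9 atm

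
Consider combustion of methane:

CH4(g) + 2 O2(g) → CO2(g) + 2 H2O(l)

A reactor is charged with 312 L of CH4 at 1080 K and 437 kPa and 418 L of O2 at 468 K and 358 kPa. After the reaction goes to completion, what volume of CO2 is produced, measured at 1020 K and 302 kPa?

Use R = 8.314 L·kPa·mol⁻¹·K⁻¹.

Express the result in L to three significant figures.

n(CH4) = PV/RT = (437 × 312) / (8.314 × 1080) = 15.18 mol
n(O2) = PV/RT = (358 × 418) / (8.314 × 468) = 38.46 mol
For 15.18 mol CH4, stoichiometry requires (2/1) × 15.18 = 30.36 mol O2; 38.46 mol is available, so CH4 is limiting.
n(CO2) = (1/1) × 15.18 = 15.18 mol
V(CO2) = nRT/P = 15.18 × 8.314 × 1020 / 302 = 426.3 L

426 L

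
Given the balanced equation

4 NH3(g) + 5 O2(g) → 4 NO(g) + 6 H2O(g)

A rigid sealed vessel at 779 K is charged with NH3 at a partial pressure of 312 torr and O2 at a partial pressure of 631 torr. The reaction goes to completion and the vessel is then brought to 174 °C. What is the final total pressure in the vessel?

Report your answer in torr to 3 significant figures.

586 torr

At constant V, partial pressures at 779 K are proportional to moles, so apply stoichiometry directly to pressures.
P(O2) required for 312 torr of NH3 = (5/4) × 312 = 390.0 torr; available 631 torr, so NH3 is limiting.
P(O2) remaining = 631 − (5/4) × 312 = 241.0 torr
P(gaseous products) = (4+6)/4 × 312 = 780.0 torr
P_total at 779 K = 241.0 + 780.0 = 1021 torr
Scaling to 174 °C: P = 1021 × 447.15/779 = 586.1 torr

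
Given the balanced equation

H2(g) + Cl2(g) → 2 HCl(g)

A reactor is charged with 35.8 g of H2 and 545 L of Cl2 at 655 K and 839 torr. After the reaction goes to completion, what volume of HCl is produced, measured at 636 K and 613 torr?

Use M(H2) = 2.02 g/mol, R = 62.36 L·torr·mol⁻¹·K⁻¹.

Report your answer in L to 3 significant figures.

1450 L

n(H2) = 35.8 / 2.02 = 17.72 mol
n(Cl2) = PV/RT = (839 × 545) / (62.36 × 655) = 11.19 mol
For 17.72 mol H2, stoichiometry requires (1/1) × 17.72 = 17.72 mol Cl2; 11.19 mol is available, so Cl2 is limiting.
n(HCl) = (2/1) × 11.19 = 22.38 mol
V(HCl) = nRT/P = 22.38 × 62.36 × 636 / 613 = 1448 L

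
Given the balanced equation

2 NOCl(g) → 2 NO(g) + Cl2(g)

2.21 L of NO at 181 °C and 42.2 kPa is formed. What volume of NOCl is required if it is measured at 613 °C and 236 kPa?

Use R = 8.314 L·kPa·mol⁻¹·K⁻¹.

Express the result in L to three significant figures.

n(NO) = PV/RT = (42.2 × 2.21) / (8.314 × 454.15) = 0.02470 mol
n(NOCl) = (2/2) × 0.02470 = 0.02470 mol
V = nRT/P = 0.02470 × 8.314 × 886.15 / 236 = 0.7711 L

0.771 L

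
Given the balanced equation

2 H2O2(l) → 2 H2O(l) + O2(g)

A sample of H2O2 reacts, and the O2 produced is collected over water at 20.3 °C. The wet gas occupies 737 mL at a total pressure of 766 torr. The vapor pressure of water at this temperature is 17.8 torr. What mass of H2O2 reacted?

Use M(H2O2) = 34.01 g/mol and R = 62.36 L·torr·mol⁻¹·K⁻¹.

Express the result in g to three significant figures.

P(O2) = 766 − 17.8 = 748.2 torr
n(O2) = PV/RT = (748.2 × 0.7370) / (62.36 × 293.45) = 0.03013 mol
n(H2O2) = (2/1) × 0.03013 = 0.06026 mol
m(H2O2) = 0.06026 × 34.01 = 2.049 g

2.05 g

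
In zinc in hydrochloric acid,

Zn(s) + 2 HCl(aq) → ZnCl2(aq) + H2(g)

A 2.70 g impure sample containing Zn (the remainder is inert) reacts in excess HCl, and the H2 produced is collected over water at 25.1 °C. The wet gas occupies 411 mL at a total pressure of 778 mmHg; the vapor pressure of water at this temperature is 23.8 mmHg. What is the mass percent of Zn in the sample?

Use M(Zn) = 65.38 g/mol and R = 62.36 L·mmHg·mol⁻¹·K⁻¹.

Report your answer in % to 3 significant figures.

P(H2) = 778 − 23.8 = 754.2 mmHg
n(H2) = PV/RT = (754.2 × 0.4110) / (62.36 × 298.25) = 0.01667 mol
n(Zn) = (1/1) × 0.01667 = 0.01667 mol
m(Zn) = 0.01667 × 65.38 = 1.090 g
%Zn = 1.090 / 2.70 × 100 = 40.37%

40.4 %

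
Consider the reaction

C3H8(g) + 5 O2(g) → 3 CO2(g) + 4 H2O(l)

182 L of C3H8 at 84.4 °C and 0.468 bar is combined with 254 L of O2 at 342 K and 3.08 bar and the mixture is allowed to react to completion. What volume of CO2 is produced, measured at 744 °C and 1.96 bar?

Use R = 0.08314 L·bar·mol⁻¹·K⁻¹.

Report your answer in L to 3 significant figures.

371 L

n(C3H8) = PV/RT = (0.468 × 182) / (0.08314 × 357.55) = 2.865 mol
n(O2) = PV/RT = (3.08 × 254) / (0.08314 × 342) = 27.51 mol
For 2.865 mol C3H8, stoichiometry requires (5/1) × 2.865 = 14.33 mol O2; 27.51 mol is available, so C3H8 is limiting.
n(CO2) = (3/1) × 2.865 = 8.595 mol
V(CO2) = nRT/P = 8.595 × 0.08314 × 1017.15 / 1.96 = 370.8 L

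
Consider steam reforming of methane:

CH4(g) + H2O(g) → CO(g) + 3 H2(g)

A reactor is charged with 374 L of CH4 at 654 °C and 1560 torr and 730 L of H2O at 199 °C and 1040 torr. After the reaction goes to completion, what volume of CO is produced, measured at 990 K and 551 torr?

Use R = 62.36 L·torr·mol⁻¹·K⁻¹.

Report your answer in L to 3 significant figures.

1130 L

n(CH4) = PV/RT = (1560 × 374) / (62.36 × 927.15) = 10.09 mol
n(H2O) = PV/RT = (1040 × 730) / (62.36 × 472.15) = 25.79 mol
For 10.09 mol CH4, stoichiometry requires (1/1) × 10.09 = 10.09 mol H2O; 25.79 mol is available, so CH4 is limiting.
n(CO) = (1/1) × 10.09 = 10.09 mol
V(CO) = nRT/P = 10.09 × 62.36 × 990 / 551 = 1131 L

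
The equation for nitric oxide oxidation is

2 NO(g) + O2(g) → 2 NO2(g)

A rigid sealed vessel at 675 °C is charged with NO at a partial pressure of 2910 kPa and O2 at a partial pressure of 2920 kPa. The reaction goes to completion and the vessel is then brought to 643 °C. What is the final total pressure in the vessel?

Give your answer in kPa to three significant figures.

4230 kPa

Because the vessel is rigid and T is held at 675 °C, work the stoichiometry in partial pressures (P_i = n_iRT/V).
P(O2) required for 2910 kPa of NO = (1/2) × 2910 = 1455 kPa; available 2920 kPa, so NO is limiting.
P(O2) remaining = 2920 − (1/2) × 2910 = 1465 kPa
P(gaseous products) = (2)/2 × 2910 = 2910 kPa
P_total at 675 °C = 1465 + 2910 = 4375 kPa
Scaling to 643 °C: P = 4375 × 916.15/948.15 = 4227 kPa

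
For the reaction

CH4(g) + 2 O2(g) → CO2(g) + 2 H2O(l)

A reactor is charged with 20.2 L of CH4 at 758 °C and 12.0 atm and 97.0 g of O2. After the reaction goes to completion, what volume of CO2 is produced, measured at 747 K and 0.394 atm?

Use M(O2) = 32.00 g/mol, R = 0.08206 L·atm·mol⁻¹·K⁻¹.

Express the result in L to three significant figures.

n(CH4) = PV/RT = (12.0 × 20.2) / (0.08206 × 1031.15) = 2.865 mol
n(O2) = 97.0 / 32.00 = 3.031 mol
For 2.865 mol CH4, stoichiometry requires (2/1) × 2.865 = 5.730 mol O2; 3.031 mol is available, so O2 is limiting.
n(CO2) = (1/2) × 3.031 = 1.516 mol
V(CO2) = nRT/P = 1.516 × 0.08206 × 747 / 0.394 = 235.9 L

236 L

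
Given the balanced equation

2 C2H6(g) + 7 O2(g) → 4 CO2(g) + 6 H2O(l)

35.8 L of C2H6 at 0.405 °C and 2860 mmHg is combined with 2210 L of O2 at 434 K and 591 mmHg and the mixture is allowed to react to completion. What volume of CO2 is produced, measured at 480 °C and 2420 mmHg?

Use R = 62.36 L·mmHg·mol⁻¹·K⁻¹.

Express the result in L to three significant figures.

233 L

n(C2H6) = PV/RT = (2860 × 35.8) / (62.36 × 273.555) = 6.002 mol
n(O2) = PV/RT = (591 × 2210) / (62.36 × 434) = 48.26 mol
For 6.002 mol C2H6, stoichiometry requires (7/2) × 6.002 = 21.01 mol O2; 48.26 mol is available, so C2H6 is limiting.
n(CO2) = (4/2) × 6.002 = 12.00 mol
V(CO2) = nRT/P = 12.00 × 62.36 × 753.15 / 2420 = 232.9 L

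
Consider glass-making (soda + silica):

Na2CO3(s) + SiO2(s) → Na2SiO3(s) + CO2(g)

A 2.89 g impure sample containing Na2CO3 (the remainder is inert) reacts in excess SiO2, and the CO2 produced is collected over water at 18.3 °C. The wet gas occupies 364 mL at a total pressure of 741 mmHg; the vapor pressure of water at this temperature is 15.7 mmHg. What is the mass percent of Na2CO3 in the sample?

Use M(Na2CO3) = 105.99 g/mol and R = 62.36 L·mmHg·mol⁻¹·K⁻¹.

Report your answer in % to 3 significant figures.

53.3 %

P(CO2) = 741 − 15.7 = 725.3 mmHg
n(CO2) = PV/RT = (725.3 × 0.3640) / (62.36 × 291.45) = 0.01453 mol
n(Na2CO3) = (1/1) × 0.01453 = 0.01453 mol
m(Na2CO3) = 0.01453 × 105.99 = 1.540 g
%Na2CO3 = 1.540 / 2.89 × 100 = 53.29%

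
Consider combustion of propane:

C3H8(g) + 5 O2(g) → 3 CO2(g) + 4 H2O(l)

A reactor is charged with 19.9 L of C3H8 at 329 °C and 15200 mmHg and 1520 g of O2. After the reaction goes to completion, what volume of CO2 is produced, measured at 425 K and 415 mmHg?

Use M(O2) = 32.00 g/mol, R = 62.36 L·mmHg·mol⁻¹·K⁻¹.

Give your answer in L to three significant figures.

1540 L

n(C3H8) = PV/RT = (15200 × 19.9) / (62.36 × 602.15) = 8.055 mol
n(O2) = 1520 / 32.00 = 47.50 mol
For 8.055 mol C3H8, stoichiometry requires (5/1) × 8.055 = 40.27 mol O2; 47.50 mol is available, so C3H8 is limiting.
n(CO2) = (3/1) × 8.055 = 24.16 mol
V(CO2) = nRT/P = 24.16 × 62.36 × 425 / 415 = 1543 L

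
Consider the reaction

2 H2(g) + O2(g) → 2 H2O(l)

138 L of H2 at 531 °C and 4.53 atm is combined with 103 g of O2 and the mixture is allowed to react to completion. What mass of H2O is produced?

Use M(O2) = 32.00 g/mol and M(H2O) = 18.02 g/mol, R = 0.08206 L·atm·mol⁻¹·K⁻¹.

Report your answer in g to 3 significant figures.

n(H2) = PV/RT = (4.53 × 138) / (0.08206 × 804.15) = 9.473 mol
n(O2) = 103 / 32.00 = 3.219 mol
For 9.473 mol H2, stoichiometry requires (1/2) × 9.473 = 4.737 mol O2; 3.219 mol is available, so O2 is limiting.
n(H2O) = (2/1) × 3.219 = 6.438 mol
m(H2O) = 6.438 × 18.02 = 116.0 g

116 g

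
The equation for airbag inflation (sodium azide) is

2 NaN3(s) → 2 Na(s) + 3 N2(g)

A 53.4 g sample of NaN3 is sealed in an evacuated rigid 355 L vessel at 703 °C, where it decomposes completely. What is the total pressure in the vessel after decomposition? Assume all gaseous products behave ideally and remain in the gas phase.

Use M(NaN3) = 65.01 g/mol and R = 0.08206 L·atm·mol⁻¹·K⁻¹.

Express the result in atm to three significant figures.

0.278 atm

n(NaN3) = 53.4 / 65.01 = 0.8214 mol
n(gas produced) = (3/2) × 0.8214 = 1.232 mol
P = nRT/V = 1.232 × 0.08206 × 976.15 / 355 = 0.2780 atm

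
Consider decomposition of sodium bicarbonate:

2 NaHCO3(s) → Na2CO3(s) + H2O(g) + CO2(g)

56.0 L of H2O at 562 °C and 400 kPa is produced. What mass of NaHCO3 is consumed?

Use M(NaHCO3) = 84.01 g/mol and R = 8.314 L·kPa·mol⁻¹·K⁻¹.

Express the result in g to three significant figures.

n(H2O) = PV/RT = (400 × 56.0) / (8.314 × 835.15) = 3.226 mol
n(NaHCO3) = (2/1) × 3.226 = 6.452 mol
m(NaHCO3) = 6.452 × 84.01 = 542.0 g

542 g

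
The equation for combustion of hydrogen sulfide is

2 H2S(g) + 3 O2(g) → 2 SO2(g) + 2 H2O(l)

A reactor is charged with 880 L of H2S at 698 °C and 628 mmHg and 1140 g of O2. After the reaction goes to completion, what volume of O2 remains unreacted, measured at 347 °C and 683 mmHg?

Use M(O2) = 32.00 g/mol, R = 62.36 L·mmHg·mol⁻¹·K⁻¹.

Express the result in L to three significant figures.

n(H2S) = PV/RT = (628 × 880) / (62.36 × 971.15) = 9.125 mol
n(O2) = 1140 / 32.00 = 35.62 mol
For 9.125 mol H2S, stoichiometry requires (3/2) × 9.125 = 13.69 mol O2; 35.62 mol is available, so H2S is limiting.
n(O2) consumed = (3/2) × 9.125 = 13.69 mol; remaining = 35.62 − 13.69 = 21.93 mol
V(O2) = nRT/P = 21.93 × 62.36 × 620.15 / 683 = 1242 L

1240 L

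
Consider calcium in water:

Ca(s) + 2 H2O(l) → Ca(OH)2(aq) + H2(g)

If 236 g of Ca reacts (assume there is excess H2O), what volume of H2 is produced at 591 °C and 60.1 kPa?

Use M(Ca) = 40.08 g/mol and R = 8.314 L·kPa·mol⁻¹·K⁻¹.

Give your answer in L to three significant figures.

n(Ca) = 236.0 / 40.08 = 5.888 mol
n(H2) = (1/1) × 5.888 = 5.888 mol
V = nRT/P = 5.888 × 8.314 × 864.15 / 60.1 = 703.9 L

704 L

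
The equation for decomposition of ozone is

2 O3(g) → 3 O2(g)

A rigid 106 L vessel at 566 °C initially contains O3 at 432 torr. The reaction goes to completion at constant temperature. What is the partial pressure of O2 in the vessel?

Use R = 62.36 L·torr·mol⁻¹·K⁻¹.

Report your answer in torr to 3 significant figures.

648 torr

n(O3)₀ = PV/RT = (432 × 106) / (62.36 × 839.15) = 0.8751 mol
n(O2) = (3/2) × 0.8751 = 1.313 mol
P(O2) = nRT/V = 1.313 × 62.36 × 839.15 / 106 = 648.2 torr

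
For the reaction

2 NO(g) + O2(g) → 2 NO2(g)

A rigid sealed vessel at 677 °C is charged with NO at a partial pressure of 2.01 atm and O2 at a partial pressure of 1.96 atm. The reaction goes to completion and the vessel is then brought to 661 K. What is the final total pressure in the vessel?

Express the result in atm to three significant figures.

2.06 atm

Because the vessel is rigid and T is held at 677 °C, work the stoichiometry in partial pressures (P_i = n_iRT/V).
P(O2) required for 2.01 atm of NO = (1/2) × 2.01 = 1.005 atm; available 1.96 atm, so NO is limiting.
P(O2) remaining = 1.96 − (1/2) × 2.01 = 0.9550 atm
P(gaseous products) = (2)/2 × 2.01 = 2.010 atm
P_total at 677 °C = 0.9550 + 2.010 = 2.965 atm
Scaling to 661 K: P = 2.965 × 661/950.15 = 2.063 atm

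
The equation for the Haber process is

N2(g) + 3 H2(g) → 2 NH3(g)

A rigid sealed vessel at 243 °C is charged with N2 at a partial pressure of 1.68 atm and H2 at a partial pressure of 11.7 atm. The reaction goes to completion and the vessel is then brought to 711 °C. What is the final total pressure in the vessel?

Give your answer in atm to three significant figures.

19.1 atm

At constant V, partial pressures at 243 °C are proportional to moles, so apply stoichiometry directly to pressures.
P(H2) required for 1.68 atm of N2 = (3/1) × 1.68 = 5.040 atm; available 11.7 atm, so N2 is limiting.
P(H2) remaining = 11.7 − (3/1) × 1.68 = 6.660 atm
P(gaseous products) = (2)/1 × 1.68 = 3.360 atm
P_total at 243 °C = 6.660 + 3.360 = 10.02 atm
Scaling to 711 °C: P = 10.02 × 984.15/516.15 = 19.11 atm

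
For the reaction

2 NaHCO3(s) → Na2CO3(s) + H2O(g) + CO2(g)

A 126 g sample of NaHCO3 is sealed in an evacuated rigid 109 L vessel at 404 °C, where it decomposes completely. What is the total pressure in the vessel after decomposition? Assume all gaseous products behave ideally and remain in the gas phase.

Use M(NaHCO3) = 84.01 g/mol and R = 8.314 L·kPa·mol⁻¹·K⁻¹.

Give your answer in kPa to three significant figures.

77.5 kPa

n(NaHCO3) = 126 / 84.01 = 1.500 mol
n(gas produced) = (2/2) × 1.500 = 1.500 mol
P = nRT/V = 1.500 × 8.314 × 677.15 / 109 = 77.47 kPa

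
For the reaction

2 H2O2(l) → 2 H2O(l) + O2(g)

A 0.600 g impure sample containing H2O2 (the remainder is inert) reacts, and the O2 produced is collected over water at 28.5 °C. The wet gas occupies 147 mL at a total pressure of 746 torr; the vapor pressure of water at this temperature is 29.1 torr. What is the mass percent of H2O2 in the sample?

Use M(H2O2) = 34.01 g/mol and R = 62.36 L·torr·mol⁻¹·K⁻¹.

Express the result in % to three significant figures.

P(O2) = 746 − 29.1 = 716.9 torr
n(O2) = PV/RT = (716.9 × 0.1470) / (62.36 × 301.65) = 0.005602 mol
n(H2O2) = (2/1) × 0.005602 = 0.01120 mol
m(H2O2) = 0.01120 × 34.01 = 0.3809 g
%H2O2 = 0.3809 / 0.600 × 100 = 63.48%

63.5 %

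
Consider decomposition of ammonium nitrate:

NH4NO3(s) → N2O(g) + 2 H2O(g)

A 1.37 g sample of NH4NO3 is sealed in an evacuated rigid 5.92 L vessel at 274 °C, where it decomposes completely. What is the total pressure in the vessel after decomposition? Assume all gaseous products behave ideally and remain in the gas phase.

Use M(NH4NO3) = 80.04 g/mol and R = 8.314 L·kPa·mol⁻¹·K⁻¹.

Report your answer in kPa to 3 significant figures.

n(NH4NO3) = 1.37 / 80.04 = 0.01712 mol
n(gas produced) = (3/1) × 0.01712 = 0.05136 mol
P = nRT/V = 0.05136 × 8.314 × 547.15 / 5.92 = 39.47 kPa

39.5 kPa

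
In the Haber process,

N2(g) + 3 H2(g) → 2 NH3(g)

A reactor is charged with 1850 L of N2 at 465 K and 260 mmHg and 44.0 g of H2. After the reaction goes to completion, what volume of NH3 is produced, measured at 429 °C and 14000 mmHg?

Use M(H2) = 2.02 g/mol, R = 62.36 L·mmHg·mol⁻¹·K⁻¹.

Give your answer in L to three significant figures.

n(N2) = PV/RT = (260 × 1850) / (62.36 × 465) = 16.59 mol
n(H2) = 44.0 / 2.02 = 21.78 mol
For 16.59 mol N2, stoichiometry requires (3/1) × 16.59 = 49.77 mol H2; 21.78 mol is available, so H2 is limiting.
n(NH3) = (2/3) × 21.78 = 14.52 mol
V(NH3) = nRT/P = 14.52 × 62.36 × 702.15 / 14000 = 45.41 L

45.4 L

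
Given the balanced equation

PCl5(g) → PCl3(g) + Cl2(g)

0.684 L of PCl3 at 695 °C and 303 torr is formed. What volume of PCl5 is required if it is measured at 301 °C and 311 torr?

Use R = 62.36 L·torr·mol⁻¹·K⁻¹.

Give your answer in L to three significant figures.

0.395 L

n(PCl3) = PV/RT = (303 × 0.684) / (62.36 × 968.15) = 0.003433 mol
n(PCl5) = (1/1) × 0.003433 = 0.003433 mol
V = nRT/P = 0.003433 × 62.36 × 574.15 / 311 = 0.3952 L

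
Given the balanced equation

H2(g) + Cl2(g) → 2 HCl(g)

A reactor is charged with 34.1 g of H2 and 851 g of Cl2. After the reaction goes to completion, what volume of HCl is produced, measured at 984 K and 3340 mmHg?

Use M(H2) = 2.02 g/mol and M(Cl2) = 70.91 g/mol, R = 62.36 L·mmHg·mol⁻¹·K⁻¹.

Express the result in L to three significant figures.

441 L

n(H2) = 34.1 / 2.02 = 16.88 mol
n(Cl2) = 851 / 70.91 = 12.00 mol
For 16.88 mol H2, stoichiometry requires (1/1) × 16.88 = 16.88 mol Cl2; 12.00 mol is available, so Cl2 is limiting.
n(HCl) = (2/1) × 12.00 = 24.00 mol
V(HCl) = nRT/P = 24.00 × 62.36 × 984 / 3340 = 440.9 L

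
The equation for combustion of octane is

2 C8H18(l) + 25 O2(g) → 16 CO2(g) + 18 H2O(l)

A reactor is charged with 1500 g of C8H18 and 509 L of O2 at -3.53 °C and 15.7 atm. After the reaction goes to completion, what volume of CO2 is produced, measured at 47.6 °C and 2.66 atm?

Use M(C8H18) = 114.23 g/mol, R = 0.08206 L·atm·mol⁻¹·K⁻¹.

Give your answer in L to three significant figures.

1040 L

n(C8H18) = 1500 / 114.23 = 13.13 mol
n(O2) = PV/RT = (15.7 × 509) / (0.08206 × 269.62) = 361.2 mol
For 13.13 mol C8H18, stoichiometry requires (25/2) × 13.13 = 164.1 mol O2; 361.2 mol is available, so C8H18 is limiting.
n(CO2) = (16/2) × 13.13 = 105.0 mol
V(CO2) = nRT/P = 105.0 × 0.08206 × 320.75 / 2.66 = 1039 L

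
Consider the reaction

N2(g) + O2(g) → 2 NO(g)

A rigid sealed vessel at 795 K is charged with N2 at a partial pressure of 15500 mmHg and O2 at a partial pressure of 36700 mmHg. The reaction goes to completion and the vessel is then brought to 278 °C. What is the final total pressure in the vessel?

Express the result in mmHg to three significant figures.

With V and T fixed, P_i ∝ n_i, so the mole ratios apply directly to partial pressures at 795 K.
P(O2) required for 15500 mmHg of N2 = (1/1) × 15500 = 15500 mmHg; available 36700 mmHg, so N2 is limiting.
P(O2) remaining = 36700 − (1/1) × 15500 = 21200 mmHg
P(gaseous products) = (2)/1 × 15500 = 31000 mmHg
P_total at 795 K = 21200 + 31000 = 52200 mmHg
Scaling to 278 °C: P = 52200 × 551.15/795 = 36190 mmHg

36200 mmHg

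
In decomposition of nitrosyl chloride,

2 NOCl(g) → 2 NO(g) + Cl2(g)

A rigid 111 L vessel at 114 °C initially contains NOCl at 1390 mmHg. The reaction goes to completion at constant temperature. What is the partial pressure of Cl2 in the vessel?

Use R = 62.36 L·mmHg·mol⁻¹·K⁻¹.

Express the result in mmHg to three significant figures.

695 mmHg

n(NOCl)₀ = PV/RT = (1390 × 111) / (62.36 × 387.15) = 6.391 mol
n(Cl2) = (1/2) × 6.391 = 3.196 mol
P(Cl2) = nRT/V = 3.196 × 62.36 × 387.15 / 111 = 695.1 mmHg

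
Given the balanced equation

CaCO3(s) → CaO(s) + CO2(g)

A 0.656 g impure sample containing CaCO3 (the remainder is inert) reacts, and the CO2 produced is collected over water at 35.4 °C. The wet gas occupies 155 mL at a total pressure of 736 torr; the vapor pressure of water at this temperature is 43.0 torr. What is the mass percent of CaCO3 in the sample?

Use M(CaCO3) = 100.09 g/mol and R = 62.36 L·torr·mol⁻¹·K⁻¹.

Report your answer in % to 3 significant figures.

P(CO2) = 736 − 43.0 = 693.0 torr
n(CO2) = PV/RT = (693.0 × 0.1550) / (62.36 × 308.55) = 0.005583 mol
n(CaCO3) = (1/1) × 0.005583 = 0.005583 mol
m(CaCO3) = 0.005583 × 100.09 = 0.5588 g
%CaCO3 = 0.5588 / 0.656 × 100 = 85.18%

85.2 %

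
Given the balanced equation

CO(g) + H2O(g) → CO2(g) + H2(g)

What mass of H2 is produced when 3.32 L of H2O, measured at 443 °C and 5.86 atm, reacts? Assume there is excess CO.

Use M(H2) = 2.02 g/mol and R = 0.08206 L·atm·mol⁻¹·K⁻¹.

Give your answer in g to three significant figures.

n(H2O) = PV/RT = (5.86 × 3.32) / (0.08206 × 716.15) = 0.3311 mol
n(H2) = (1/1) × 0.3311 = 0.3311 mol
m(H2) = 0.3311 × 2.02 = 0.6688 g

0.669 g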